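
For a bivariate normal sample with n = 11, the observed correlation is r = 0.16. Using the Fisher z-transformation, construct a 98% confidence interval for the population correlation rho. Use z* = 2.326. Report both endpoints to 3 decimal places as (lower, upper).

(-0.579, 0.755)

Fisher z: z_r = atanh(r) = ½·ln((1+0.16)/(1−0.16)) = 0.161387
SE(z) = 1/√(n−3) = 1/√8 = 0.353553
98% ⇒ z* = 2.326; margin = 2.326·0.353553 = 0.822364
CI on z-scale: (-0.660977, 0.983751)
Back-transform: tanh(-0.660977) = -0.579013, tanh(0.983751) = 0.754685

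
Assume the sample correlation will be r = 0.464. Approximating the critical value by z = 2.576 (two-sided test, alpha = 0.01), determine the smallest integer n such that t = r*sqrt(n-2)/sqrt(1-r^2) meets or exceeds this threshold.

r√(n−2)/√(1−r²) ≥ 2.576  ⇔  n−2 ≥ (2.576)²·(1−r²)/r²
(1−r²)/r² = (1−0.215296)/0.215296 = 3.6448
n ≥ 2 + 6.635776·3.6448 = 2 + 24.1861 = 26.1861
⌈26.1861⌉ = 27

27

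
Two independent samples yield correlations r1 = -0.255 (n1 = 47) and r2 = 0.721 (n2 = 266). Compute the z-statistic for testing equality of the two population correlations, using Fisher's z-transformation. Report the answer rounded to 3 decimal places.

Fisher z-transforms: z1 = atanh(-0.255) = -0.260753, z2 = atanh(0.721) = 0.909725; difference d = -1.170478
Var(d) = 1/44 + 1/263 = 0.0227273 + 0.0038023 = 0.0265296
z = d/√Var(d) = -1.170478 / √0.0265296 = -1.170478 / 0.162879 = -7.186

-7.186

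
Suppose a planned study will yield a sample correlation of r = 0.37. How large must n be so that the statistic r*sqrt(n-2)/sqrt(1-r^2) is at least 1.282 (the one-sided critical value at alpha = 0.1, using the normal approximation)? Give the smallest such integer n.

13

Need r·√(n−2)/√(1−r²) ≥ 1.282
√(n−2) ≥ 1.282·√(1−0.1369) / 0.37 = 1.282·0.929032 / 0.37 = 3.2190
n−2 ≥ 10.3620  ⇒  n ≥ 12.3620
Smallest integer n = 13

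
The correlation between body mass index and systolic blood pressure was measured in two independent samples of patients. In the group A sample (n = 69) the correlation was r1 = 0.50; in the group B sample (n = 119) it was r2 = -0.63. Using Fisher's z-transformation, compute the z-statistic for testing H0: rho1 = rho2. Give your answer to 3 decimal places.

8.371

Fisher z-transforms: z1 = atanh(0.50) = 0.549306, z2 = atanh(-0.63) = -0.741416; difference d = 1.290722
Var(d) = 1/66 + 1/116 = 0.0151515 + 0.0086207 = 0.0237722
z = d/√Var(d) = 1.290722 / √0.0237722 = 1.290722 / 0.154182 = 8.371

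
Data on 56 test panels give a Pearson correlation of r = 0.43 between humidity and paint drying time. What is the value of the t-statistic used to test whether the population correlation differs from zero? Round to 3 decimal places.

t = r·√(n−2) / √(1−r²) with r = 0.43, n = 56
  = 0.43·√54 / √(1 − 0.1849)
  = 0.43·7.348469 / 0.902829
  = 3.159842 / 0.902829 = 3.500

3.500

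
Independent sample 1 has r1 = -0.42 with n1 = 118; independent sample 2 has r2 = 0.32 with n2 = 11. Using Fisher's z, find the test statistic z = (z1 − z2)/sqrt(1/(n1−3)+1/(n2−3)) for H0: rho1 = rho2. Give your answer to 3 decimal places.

-2.131

Fisher z-transforms: z1 = atanh(-0.42) = -0.447692, z2 = atanh(0.32) = 0.331647; difference d = -0.779339
Var(d) = 1/115 + 1/8 = 0.0086957 + 0.1250000 = 0.1336957
z = d/√Var(d) = -0.779339 / √0.1336957 = -0.779339 / 0.365644 = -2.131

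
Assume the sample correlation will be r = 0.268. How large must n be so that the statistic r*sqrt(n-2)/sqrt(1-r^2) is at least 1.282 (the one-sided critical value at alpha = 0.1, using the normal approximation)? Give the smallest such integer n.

24

r√(n−2)/√(1−r²) ≥ 1.282  ⇔  n−2 ≥ (1.282)²·(1−r²)/r²
(1−r²)/r² = (1−0.071824)/0.071824 = 12.9229
n ≥ 2 + 1.643524·12.9229 = 2 + 21.2391 = 23.2391
⌈23.2391⌉ = 24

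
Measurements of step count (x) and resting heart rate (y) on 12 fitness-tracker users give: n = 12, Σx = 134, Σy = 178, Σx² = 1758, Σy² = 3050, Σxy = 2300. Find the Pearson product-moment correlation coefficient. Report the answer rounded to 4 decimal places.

0.9540

S_xy = nΣxy − ΣxΣy = 12·2300 − 134·178 = 27600 − 23852 = 3748
S_xx = nΣx² − (Σx)² = 12·1758 − 134² = 21096 − 17956 = 3140
S_yy = nΣy² − (Σy)² = 12·3050 − 178² = 36600 − 31684 = 4916
r = S_xy / √(S_xx·S_yy) = 3748 / √(3140·4916) = 3748 / √15436240 = 3748 / 3928.8981 = 0.9540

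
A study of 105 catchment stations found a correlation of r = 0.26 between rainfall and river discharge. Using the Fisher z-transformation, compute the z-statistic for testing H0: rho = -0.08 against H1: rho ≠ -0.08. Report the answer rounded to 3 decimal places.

Fisher z: atanh(0.26) = 0.266108, atanh(-0.08) = -0.080171
z = (z_r − z_0)·√(n−3) = (0.266108 − (-0.080171))·√102 = 0.346279 · 10.099505 = 3.497

3.497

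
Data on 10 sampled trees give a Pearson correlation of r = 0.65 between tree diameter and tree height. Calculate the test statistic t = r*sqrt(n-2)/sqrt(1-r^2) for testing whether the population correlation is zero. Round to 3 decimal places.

1 − r² = 1 − 0.4225 = 0.5775;  √(1−r²) = 0.759934
√(n−2) = √8 = 2.828427
t = r·√(n−2)/√(1−r²) = 0.65 · 2.828427 / 0.759934 = 2.419

2.419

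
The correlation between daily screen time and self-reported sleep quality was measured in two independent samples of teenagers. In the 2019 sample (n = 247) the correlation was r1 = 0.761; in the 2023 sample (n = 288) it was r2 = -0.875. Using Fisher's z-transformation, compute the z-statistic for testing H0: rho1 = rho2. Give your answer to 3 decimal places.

z1 = atanh(0.761) = 0.998587,  z2 = atanh(-0.875) = -1.354025
SE = √(1/(n1−3) + 1/(n2−3)) = √(1/244 + 1/285) = √(0.0040984 + 0.0035088) = √0.0076072 = 0.087219
z = (z1 − z2)/SE = (0.998587 − (-1.354025)) / 0.087219 = 2.352612 / 0.087219 = 26.974

26.974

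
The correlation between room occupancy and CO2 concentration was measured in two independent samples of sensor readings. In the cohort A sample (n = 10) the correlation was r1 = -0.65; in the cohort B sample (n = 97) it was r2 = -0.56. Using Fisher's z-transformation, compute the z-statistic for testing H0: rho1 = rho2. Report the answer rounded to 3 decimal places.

-0.364

Fisher z-transforms: z1 = atanh(-0.65) = -0.775299, z2 = atanh(-0.56) = -0.632833; difference d = -0.142466
Var(d) = 1/7 + 1/94 = 0.1428571 + 0.0106383 = 0.1534954
z = d/√Var(d) = -0.142466 / √0.1534954 = -0.142466 / 0.391785 = -0.364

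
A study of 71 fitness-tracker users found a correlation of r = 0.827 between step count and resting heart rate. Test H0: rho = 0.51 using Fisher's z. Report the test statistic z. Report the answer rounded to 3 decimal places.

Fisher z: atanh(0.827) = 1.178569, atanh(0.51) = 0.562730
z = (z_r − z_0)·√(n−3) = (1.178569 − 0.562730)·√68 = 0.615839 · 8.246211 = 5.078

5.078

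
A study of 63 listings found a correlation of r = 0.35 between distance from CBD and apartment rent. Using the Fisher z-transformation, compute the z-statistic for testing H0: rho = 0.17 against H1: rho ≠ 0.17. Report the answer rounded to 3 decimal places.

z_r = atanh(0.35) = 0.365444,  z_0 = atanh(0.17) = 0.171667
SE = 1/√(n−3) = 1/√60 = 0.129099
z = (z_r − z_0)/SE = (0.365444 − 0.171667) / 0.129099 = 0.193777 / 0.129099 = 1.501

1.501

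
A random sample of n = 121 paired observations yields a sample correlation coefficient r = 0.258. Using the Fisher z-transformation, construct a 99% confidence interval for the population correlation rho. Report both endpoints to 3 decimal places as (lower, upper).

(0.027, 0.463)

z_r = atanh(0.258) = 0.263965;  SE = 1/√(n−3) = 1/√118 = 0.092057
z-limits: 0.263965 ± 2.576·0.092057 = 0.263965 ± 0.237139 = [0.026826, 0.501104]
ρ-limits: (tanh 0.026826, tanh 0.501104) = (0.027, 0.463)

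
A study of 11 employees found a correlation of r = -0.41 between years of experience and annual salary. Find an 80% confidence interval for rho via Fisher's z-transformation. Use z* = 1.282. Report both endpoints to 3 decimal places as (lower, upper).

z_r = atanh(-0.41) = -0.435611;  SE = 1/√(n−3) = 1/√8 = 0.353553
z-limits: -0.435611 ± 1.282·0.353553 = -0.435611 ± 0.453255 = [-0.888866, 0.017644]
ρ-limits: (tanh -0.888866, tanh 0.017644) = (-0.711, 0.018)

(-0.711, 0.018)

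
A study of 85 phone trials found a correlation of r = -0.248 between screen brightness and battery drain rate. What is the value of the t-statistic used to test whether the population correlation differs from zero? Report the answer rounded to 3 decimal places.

-2.332

1 − r² = 1 − 0.061504 = 0.938496;  √(1−r²) = 0.968760
√(n−2) = √83 = 9.110434
t = r·√(n−2)/√(1−r²) = -0.248 · 9.110434 / 0.968760 = -2.332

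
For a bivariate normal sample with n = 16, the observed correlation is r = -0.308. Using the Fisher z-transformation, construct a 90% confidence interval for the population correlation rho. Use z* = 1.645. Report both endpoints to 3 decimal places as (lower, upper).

z_r = atanh(-0.308) = -0.318334;  SE = 1/√(n−3) = 1/√13 = 0.277350
z-limits: -0.318334 ± 1.645·0.277350 = -0.318334 ± 0.456241 = [-0.774575, 0.137907]
ρ-limits: (tanh -0.774575, tanh 0.137907) = (-0.650, 0.137)

(-0.650, 0.137)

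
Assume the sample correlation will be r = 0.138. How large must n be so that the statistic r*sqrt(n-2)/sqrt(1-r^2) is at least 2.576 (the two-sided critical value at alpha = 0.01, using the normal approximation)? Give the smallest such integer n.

r√(n−2)/√(1−r²) ≥ 2.576  ⇔  n−2 ≥ (2.576)²·(1−r²)/r²
(1−r²)/r² = (1−0.019044)/0.019044 = 51.5100
n ≥ 2 + 6.635776·51.5100 = 2 + 341.8088 = 343.8088
⌈343.8088⌉ = 344

344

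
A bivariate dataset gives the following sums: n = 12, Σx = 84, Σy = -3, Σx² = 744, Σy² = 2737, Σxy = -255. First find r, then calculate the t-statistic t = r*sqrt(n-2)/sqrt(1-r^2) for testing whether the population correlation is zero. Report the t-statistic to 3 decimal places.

-1.213

Numerator: nΣxy − (Σx)(Σy) = 12·(-255) − (84)(-3) = -2808
Denominator: √[(nΣx²−(Σx)²)(nΣy²−(Σy)²)]
  nΣx²−(Σx)² = 12·744 − 7056 = 1872;  nΣy²−(Σy)² = 12·2737 − 9 = 32835
  √(1872·32835) = √61467120 = 7840.0969
r = -2808 / 7840.0969 = -0.3582
t = r·√(n−2)/√(1−r²) = -0.3582·√10 / √(1−0.128307) = -1.132728 / 0.933645 = -1.213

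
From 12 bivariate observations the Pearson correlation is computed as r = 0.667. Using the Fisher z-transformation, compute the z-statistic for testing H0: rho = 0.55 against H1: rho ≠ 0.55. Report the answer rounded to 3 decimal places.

z_r = atanh(0.667) = 0.805319,  z_0 = atanh(0.55) = 0.618381
SE = 1/√(n−3) = 1/√9 = 0.333333
z = (z_r − z_0)/SE = (0.805319 − 0.618381) / 0.333333 = 0.186938 / 0.333333 = 0.561

0.561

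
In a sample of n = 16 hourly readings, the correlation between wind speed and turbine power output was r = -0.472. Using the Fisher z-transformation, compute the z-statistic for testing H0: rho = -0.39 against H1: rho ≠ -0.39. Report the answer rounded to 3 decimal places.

Fisher z: atanh(-0.472) = -0.512641, atanh(-0.39) = -0.411800
z = (z_r − z_0)·√(n−3) = (-0.512641 − (-0.411800))·√13 = -0.100841 · 3.605551 = -0.364

-0.364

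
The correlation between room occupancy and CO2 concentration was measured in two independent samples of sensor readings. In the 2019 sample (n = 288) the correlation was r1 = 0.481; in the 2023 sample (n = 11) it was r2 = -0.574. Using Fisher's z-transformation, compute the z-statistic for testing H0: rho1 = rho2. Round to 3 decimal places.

3.285

Fisher z-transforms: z1 = atanh(0.481) = 0.524284, z2 = atanh(-0.574) = -0.653468; difference d = 1.177752
Var(d) = 1/285 + 1/8 = 0.0035088 + 0.1250000 = 0.1285088
z = d/√Var(d) = 1.177752 / √0.1285088 = 1.177752 / 0.358481 = 3.285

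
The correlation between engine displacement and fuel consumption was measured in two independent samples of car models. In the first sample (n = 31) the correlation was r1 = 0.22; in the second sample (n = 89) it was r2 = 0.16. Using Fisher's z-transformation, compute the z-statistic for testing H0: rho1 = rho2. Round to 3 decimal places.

z1 = atanh(0.22) = 0.223656,  z2 = atanh(0.16) = 0.161387
SE = √(1/(n1−3) + 1/(n2−3)) = √(1/28 + 1/86) = √(0.0357143 + 0.0116279) = √0.0473422 = 0.217583
z = (z1 − z2)/SE = (0.223656 − 0.161387) / 0.217583 = 0.062269 / 0.217583 = 0.286

0.286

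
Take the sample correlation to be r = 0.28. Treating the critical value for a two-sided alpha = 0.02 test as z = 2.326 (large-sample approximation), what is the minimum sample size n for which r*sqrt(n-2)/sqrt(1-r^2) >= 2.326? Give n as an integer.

66

Need r·√(n−2)/√(1−r²) ≥ 2.326
√(n−2) ≥ 2.326·√(1−0.0784) / 0.28 = 2.326·0.960000 / 0.28 = 7.9749
n−2 ≥ 63.5990  ⇒  n ≥ 65.5990
Smallest integer n = 66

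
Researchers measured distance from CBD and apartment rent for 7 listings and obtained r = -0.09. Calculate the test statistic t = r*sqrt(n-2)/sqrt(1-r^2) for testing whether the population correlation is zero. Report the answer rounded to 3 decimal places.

-0.202

1 − r² = 1 − 0.0081 = 0.9919;  √(1−r²) = 0.995942
√(n−2) = √5 = 2.236068
t = r·√(n−2)/√(1−r²) = -0.09 · 2.236068 / 0.995942 = -0.202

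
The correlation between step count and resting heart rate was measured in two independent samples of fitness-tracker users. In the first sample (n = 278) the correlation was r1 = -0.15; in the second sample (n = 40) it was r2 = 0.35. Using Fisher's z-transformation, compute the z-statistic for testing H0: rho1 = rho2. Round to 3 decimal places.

z1 = atanh(-0.15) = -0.151140,  z2 = atanh(0.35) = 0.365444
SE = √(1/(n1−3) + 1/(n2−3)) = √(1/275 + 1/37) = √(0.0036364 + 0.0270270) = √0.0306634 = 0.175110
z = (z1 − z2)/SE = (-0.151140 − 0.365444) / 0.175110 = -0.516584 / 0.175110 = -2.950

-2.950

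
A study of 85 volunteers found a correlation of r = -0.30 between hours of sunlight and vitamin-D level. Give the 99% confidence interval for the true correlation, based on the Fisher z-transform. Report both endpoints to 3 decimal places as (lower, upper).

z_r = atanh(-0.30) = -0.309520;  SE = 1/√(n−3) = 1/√82 = 0.110432
z-limits: -0.309520 ± 2.576·0.110432 = -0.309520 ± 0.284473 = [-0.593993, -0.025047]
ρ-limits: (tanh -0.593993, tanh -0.025047) = (-0.533, -0.025)

(-0.533, -0.025)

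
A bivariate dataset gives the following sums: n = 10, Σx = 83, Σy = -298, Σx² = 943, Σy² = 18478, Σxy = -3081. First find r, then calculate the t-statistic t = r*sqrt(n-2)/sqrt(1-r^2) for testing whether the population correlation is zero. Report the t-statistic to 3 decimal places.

S_xy = nΣxy − ΣxΣy = 10·(-3081) − 83·(-298) = -30810 − (-24734) = -6076
S_xx = nΣx² − (Σx)² = 10·943 − 83² = 9430 − 6889 = 2541
S_yy = nΣy² − (Σy)² = 10·18478 − (-298)² = 184780 − 88804 = 95976
r = S_xy / √(S_xx·S_yy) = -6076 / √(2541·95976) = -6076 / √243875016 = -6076 / 15616.4982 = -0.3891
t = r·√(n−2)/√(1−r²) = -0.3891·√8 / √(1−0.151399) = -1.100541 / 0.921195 = -1.195

-1.195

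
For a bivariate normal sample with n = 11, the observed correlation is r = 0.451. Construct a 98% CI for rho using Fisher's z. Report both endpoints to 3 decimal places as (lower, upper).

Fisher z: z_r = atanh(r) = ½·ln((1+0.451)/(1−0.451)) = 0.485955
SE(z) = 1/√(n−3) = 1/√8 = 0.353553
98% ⇒ z* = 2.326; margin = 2.326·0.353553 = 0.822364
CI on z-scale: (-0.336409, 1.308319)
Back-transform: tanh(-0.336409) = -0.324268, tanh(1.308319) = 0.863849

(-0.324, 0.864)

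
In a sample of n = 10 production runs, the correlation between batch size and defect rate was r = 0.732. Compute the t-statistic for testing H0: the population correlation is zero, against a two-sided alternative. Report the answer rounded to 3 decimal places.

3.039

t = r·√(n−2) / √(1−r²) with r = 0.732, n = 10
  = 0.732·√8 / √(1 − 0.535824)
  = 0.732·2.828427 / 0.681305
  = 2.070409 / 0.681305 = 3.039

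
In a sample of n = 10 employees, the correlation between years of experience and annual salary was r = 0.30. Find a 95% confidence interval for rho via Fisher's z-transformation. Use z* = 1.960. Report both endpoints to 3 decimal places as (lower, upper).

(-0.406, 0.782)

Fisher z: z_r = atanh(r) = ½·ln((1+0.30)/(1−0.30)) = 0.309520
SE(z) = 1/√(n−3) = 1/√7 = 0.377964
95% ⇒ z* = 1.960; margin = 1.960·0.377964 = 0.740809
CI on z-scale: (-0.431289, 1.050329)
Back-transform: tanh(-0.431289) = -0.406398, tanh(1.050329) = 0.781934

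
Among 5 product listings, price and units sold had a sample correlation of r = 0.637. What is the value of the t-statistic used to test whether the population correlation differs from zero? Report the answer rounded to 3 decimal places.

1.431

1 − r² = 1 − 0.405769 = 0.594231;  √(1−r²) = 0.770864
√(n−2) = √3 = 1.732051
t = r·√(n−2)/√(1−r²) = 0.637 · 1.732051 / 0.770864 = 1.431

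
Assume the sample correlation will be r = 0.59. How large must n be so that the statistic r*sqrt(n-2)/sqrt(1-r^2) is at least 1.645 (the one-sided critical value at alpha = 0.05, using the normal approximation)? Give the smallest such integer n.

r√(n−2)/√(1−r²) ≥ 1.645  ⇔  n−2 ≥ (1.645)²·(1−r²)/r²
(1−r²)/r² = (1−0.3481)/0.3481 = 1.8727
n ≥ 2 + 2.706025·1.8727 = 2 + 5.0676 = 7.0676
⌈7.0676⌉ = 8

8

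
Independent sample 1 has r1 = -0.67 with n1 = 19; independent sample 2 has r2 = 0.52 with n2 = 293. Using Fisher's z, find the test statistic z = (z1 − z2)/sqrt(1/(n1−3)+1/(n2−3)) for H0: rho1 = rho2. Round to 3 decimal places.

-5.401

Fisher z-transforms: z1 = atanh(-0.67) = -0.810743, z2 = atanh(0.52) = 0.576340; difference d = -1.387083
Var(d) = 1/16 + 1/290 = 0.0625000 + 0.0034483 = 0.0659483
z = d/√Var(d) = -1.387083 / √0.0659483 = -1.387083 / 0.256804 = -5.401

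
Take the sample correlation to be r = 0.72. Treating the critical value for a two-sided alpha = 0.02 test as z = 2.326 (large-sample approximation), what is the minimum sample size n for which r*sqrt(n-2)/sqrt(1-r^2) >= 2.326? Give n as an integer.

8

Need r·√(n−2)/√(1−r²) ≥ 2.326
√(n−2) ≥ 2.326·√(1−0.5184) / 0.72 = 2.326·0.693974 / 0.72 = 2.2419
n−2 ≥ 5.0261  ⇒  n ≥ 7.0261
Smallest integer n = 8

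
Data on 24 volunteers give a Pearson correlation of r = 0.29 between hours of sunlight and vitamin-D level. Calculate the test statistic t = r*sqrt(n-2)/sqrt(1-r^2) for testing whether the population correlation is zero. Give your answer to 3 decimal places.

1 − r² = 1 − 0.0841 = 0.9159;  √(1−r²) = 0.957027
√(n−2) = √22 = 4.690416
t = r·√(n−2)/√(1−r²) = 0.29 · 4.690416 / 0.957027 = 1.421

1.421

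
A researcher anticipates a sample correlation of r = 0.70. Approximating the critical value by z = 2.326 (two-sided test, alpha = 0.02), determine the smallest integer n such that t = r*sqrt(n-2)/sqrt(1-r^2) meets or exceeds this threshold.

8

r√(n−2)/√(1−r²) ≥ 2.326  ⇔  n−2 ≥ (2.326)²·(1−r²)/r²
(1−r²)/r² = (1−0.4900)/0.4900 = 1.0408
n ≥ 2 + 5.410276·1.0408 = 2 + 5.6310 = 7.6310
⌈7.6310⌉ = 8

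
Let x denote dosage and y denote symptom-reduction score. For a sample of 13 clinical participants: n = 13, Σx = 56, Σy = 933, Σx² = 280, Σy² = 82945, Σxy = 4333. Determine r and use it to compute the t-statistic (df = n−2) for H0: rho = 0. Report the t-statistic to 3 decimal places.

1.442

S_xy = nΣxy − ΣxΣy = 13·4333 − 56·933 = 56329 − 52248 = 4081
S_xx = nΣx² − (Σx)² = 13·280 − 56² = 3640 − 3136 = 504
S_yy = nΣy² − (Σy)² = 13·82945 − 933² = 1078285 − 870489 = 207796
r = S_xy / √(S_xx·S_yy) = 4081 / √(504·207796) = 4081 / √104729184 = 4081 / 10233.7278 = 0.3988
t = r·√(n−2)/√(1−r²) = 0.3988·√11 / √(1−0.159041) = 1.322670 / 0.917038 = 1.442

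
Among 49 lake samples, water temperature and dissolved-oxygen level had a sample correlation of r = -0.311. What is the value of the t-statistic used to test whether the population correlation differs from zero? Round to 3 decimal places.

-2.243

t = r·√(n−2) / √(1−r²) with r = -0.311, n = 49
  = -0.311·√47 / √(1 − 0.096721)
  = -0.311·6.855655 / 0.950410
  = -2.132109 / 0.950410 = -2.243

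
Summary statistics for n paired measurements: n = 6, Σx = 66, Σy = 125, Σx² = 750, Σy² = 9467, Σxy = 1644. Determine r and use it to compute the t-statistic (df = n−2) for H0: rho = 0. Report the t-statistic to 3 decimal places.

S_xy = nΣxy − ΣxΣy = 6·1644 − 66·125 = 9864 − 8250 = 1614
S_xx = nΣx² − (Σx)² = 6·750 − 66² = 4500 − 4356 = 144
S_yy = nΣy² − (Σy)² = 6·9467 − 125² = 56802 − 15625 = 41177
r = S_xy / √(S_xx·S_yy) = 1614 / √(144·41177) = 1614 / √5929488 = 1614 / 2435.0540 = 0.6628
t = r·√(n−2)/√(1−r²) = 0.6628·√4 / √(1−0.439304) = 1.325600 / 0.748796 = 1.770

1.770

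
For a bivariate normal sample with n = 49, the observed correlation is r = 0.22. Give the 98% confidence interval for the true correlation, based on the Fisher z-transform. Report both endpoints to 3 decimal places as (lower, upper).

z_r = atanh(0.22) = 0.223656;  SE = 1/√(n−3) = 1/√46 = 0.147442
z-limits: 0.223656 ± 2.326·0.147442 = 0.223656 ± 0.342950 = [-0.119294, 0.566606]
ρ-limits: (tanh -0.119294, tanh 0.566606) = (-0.119, 0.513)

(-0.119, 0.513)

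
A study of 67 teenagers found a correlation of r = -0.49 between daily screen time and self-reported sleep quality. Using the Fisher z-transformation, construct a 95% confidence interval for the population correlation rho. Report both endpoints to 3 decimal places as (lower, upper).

z_r = atanh(-0.49) = -0.536060;  SE = 1/√(n−3) = 1/√64 = 0.125000
z-limits: -0.536060 ± 1.960·0.125000 = -0.536060 ± 0.245000 = [-0.781060, -0.291060]
ρ-limits: (tanh -0.781060, tanh -0.291060) = (-0.653, -0.283)

(-0.653, -0.283)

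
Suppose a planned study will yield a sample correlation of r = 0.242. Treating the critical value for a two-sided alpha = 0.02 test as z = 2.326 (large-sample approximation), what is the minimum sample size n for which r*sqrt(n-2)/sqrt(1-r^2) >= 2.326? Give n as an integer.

r√(n−2)/√(1−r²) ≥ 2.326  ⇔  n−2 ≥ (2.326)²·(1−r²)/r²
(1−r²)/r² = (1−0.058564)/0.058564 = 16.0753
n ≥ 2 + 5.410276·16.0753 = 2 + 86.9718 = 88.9718
⌈88.9718⌉ = 89

89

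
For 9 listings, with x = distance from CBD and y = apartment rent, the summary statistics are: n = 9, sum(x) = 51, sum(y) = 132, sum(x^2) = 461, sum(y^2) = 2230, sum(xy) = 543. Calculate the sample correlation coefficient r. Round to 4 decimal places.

-0.9116

Numerator: nΣxy − (Σx)(Σy) = 9·543 − (51)(132) = -1845
Denominator: √[(nΣx²−(Σx)²)(nΣy²−(Σy)²)]
  nΣx²−(Σx)² = 9·461 − 2601 = 1548;  nΣy²−(Σy)² = 9·2230 − 17424 = 2646
  √(1548·2646) = √4096008 = 2023.8597
r = -1845 / 2023.8597 = -0.9116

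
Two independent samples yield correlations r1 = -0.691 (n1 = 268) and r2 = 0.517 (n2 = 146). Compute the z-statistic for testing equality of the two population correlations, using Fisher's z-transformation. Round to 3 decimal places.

z1 = atanh(-0.691) = -0.849867,  z2 = atanh(0.517) = 0.572237
SE = √(1/(n1−3) + 1/(n2−3)) = √(1/265 + 1/143) = √(0.0037736 + 0.0069930) = √0.0107666 = 0.103762
z = (z1 − z2)/SE = (-0.849867 − 0.572237) / 0.103762 = -1.422104 / 0.103762 = -13.705

-13.705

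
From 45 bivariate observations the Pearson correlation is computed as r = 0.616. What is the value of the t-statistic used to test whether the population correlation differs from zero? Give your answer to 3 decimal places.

1 − r² = 1 − 0.379456 = 0.620544;  √(1−r²) = 0.787746
√(n−2) = √43 = 6.557439
t = r·√(n−2)/√(1−r²) = 0.616 · 6.557439 / 0.787746 = 5.128

5.128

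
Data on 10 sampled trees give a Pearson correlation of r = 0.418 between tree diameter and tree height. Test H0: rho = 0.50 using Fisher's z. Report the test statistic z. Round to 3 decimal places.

z_r = atanh(0.418) = 0.445266,  z_0 = atanh(0.50) = 0.549306
SE = 1/√(n−3) = 1/√7 = 0.377964
z = (z_r − z_0)/SE = (0.445266 − 0.549306) / 0.377964 = -0.104040 / 0.377964 = -0.275

-0.275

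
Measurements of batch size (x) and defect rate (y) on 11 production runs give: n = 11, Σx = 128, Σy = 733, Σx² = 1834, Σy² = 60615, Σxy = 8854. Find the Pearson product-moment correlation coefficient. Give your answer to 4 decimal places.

0.1612

S_xy = nΣxy − ΣxΣy = 11·8854 − 128·733 = 97394 − 93824 = 3570
S_xx = nΣx² − (Σx)² = 11·1834 − 128² = 20174 − 16384 = 3790
S_yy = nΣy² − (Σy)² = 11·60615 − 733² = 666765 − 537289 = 129476
r = S_xy / √(S_xx·S_yy) = 3570 / √(3790·129476) = 3570 / √490714040 = 3570 / 22152.0663 = 0.1612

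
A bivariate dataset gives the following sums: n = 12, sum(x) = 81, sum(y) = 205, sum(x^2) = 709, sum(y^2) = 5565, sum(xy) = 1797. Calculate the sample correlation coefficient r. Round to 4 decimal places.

0.7143

S_xy = nΣxy − ΣxΣy = 12·1797 − 81·205 = 21564 − 16605 = 4959
S_xx = nΣx² − (Σx)² = 12·709 − 81² = 8508 − 6561 = 1947
S_yy = nΣy² − (Σy)² = 12·5565 − 205² = 66780 − 42025 = 24755
r = S_xy / √(S_xx·S_yy) = 4959 / √(1947·24755) = 4959 / √48197985 = 4959 / 6942.4769 = 0.7143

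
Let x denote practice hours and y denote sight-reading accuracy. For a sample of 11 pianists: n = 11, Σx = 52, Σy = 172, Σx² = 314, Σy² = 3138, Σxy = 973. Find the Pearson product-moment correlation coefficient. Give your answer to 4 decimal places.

Numerator: nΣxy − (Σx)(Σy) = 11·973 − (52)(172) = 1759
Denominator: √[(nΣx²−(Σx)²)(nΣy²−(Σy)²)]
  nΣx²−(Σx)² = 11·314 − 2704 = 750;  nΣy²−(Σy)² = 11·3138 − 29584 = 4934
  √(750·4934) = √3700500 = 1923.6684
r = 1759 / 1923.6684 = 0.9144

0.9144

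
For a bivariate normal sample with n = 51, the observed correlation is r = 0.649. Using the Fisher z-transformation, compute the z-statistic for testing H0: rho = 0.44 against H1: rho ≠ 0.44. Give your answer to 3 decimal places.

z_r = atanh(0.649) = 0.773569,  z_0 = atanh(0.44) = 0.472231
SE = 1/√(n−3) = 1/√48 = 0.144338
z = (z_r − z_0)/SE = (0.773569 − 0.472231) / 0.144338 = 0.301338 / 0.144338 = 2.088

2.088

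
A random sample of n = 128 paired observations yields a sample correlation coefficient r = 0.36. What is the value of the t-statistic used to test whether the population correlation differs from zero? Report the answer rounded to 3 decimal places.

t = r·√(n−2) / √(1−r²) with r = 0.36, n = 128
  = 0.36·√126 / √(1 − 0.1296)
  = 0.36·11.224972 / 0.932952
  = 4.040990 / 0.932952 = 4.331

4.331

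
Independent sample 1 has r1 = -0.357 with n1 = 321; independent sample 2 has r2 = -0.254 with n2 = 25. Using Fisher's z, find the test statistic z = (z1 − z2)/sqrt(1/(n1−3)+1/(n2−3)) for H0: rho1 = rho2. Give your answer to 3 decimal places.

-0.516

z1 = atanh(-0.357) = -0.373443,  z2 = atanh(-0.254) = -0.259684
SE = √(1/(n1−3) + 1/(n2−3)) = √(1/318 + 1/22) = √(0.0031447 + 0.0454545) = √0.0485992 = 0.220452
z = (z1 − z2)/SE = (-0.373443 − (-0.259684)) / 0.220452 = -0.113759 / 0.220452 = -0.516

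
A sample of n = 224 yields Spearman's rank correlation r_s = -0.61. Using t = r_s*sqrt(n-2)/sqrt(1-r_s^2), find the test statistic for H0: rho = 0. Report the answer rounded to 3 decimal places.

t = r_s·√(n−2) / √(1−r_s²) with r_s = -0.61, n = 224
  = -0.61·√222 / √(1 − 0.3721)
  = -0.61·14.899664 / 0.792401
  = -9.088795 / 0.792401 = -11.470

-11.470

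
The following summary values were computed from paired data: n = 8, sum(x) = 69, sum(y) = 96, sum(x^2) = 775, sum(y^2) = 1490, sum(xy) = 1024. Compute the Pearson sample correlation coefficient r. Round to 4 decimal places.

0.7949

Numerator: nΣxy − (Σx)(Σy) = 8·1024 − (69)(96) = 1568
Denominator: √[(nΣx²−(Σx)²)(nΣy²−(Σy)²)]
  nΣx²−(Σx)² = 8·775 − 4761 = 1439;  nΣy²−(Σy)² = 8·1490 − 9216 = 2704
  √(1439·2704) = √3891056 = 1972.5760
r = 1568 / 1972.5760 = 0.7949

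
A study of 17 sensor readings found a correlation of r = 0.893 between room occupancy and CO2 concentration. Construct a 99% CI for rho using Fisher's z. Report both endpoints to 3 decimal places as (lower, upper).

(0.634, 0.972)

z_r = atanh(0.893) = 1.436545;  SE = 1/√(n−3) = 1/√14 = 0.267261
z-limits: 1.436545 ± 2.576·0.267261 = 1.436545 ± 0.688464 = [0.748081, 2.125009]
ρ-limits: (tanh 0.748081, tanh 2.125009) = (0.634, 0.972)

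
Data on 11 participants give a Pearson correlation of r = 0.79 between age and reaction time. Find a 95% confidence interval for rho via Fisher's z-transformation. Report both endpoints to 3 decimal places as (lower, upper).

(0.361, 0.943)

z_r = atanh(0.79) = 1.071432;  SE = 1/√(n−3) = 1/√8 = 0.353553
z-limits: 1.071432 ± 1.960·0.353553 = 1.071432 ± 0.692964 = [0.378468, 1.764396]
ρ-limits: (tanh 0.378468, tanh 1.764396) = (0.361, 0.943)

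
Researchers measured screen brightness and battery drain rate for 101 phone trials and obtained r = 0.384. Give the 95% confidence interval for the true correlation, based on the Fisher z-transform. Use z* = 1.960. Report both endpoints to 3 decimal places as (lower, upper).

z_r = atanh(0.384) = 0.404743;  SE = 1/√(n−3) = 1/√98 = 0.101015
z-limits: 0.404743 ± 1.960·0.101015 = 0.404743 ± 0.197989 = [0.206754, 0.602732]
ρ-limits: (tanh 0.206754, tanh 0.602732) = (0.204, 0.539)

(0.204, 0.539)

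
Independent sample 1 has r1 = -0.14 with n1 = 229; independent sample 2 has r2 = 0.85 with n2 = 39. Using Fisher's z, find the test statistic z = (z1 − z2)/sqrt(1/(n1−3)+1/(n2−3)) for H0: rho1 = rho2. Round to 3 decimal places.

-7.785

z1 = atanh(-0.14) = -0.140926,  z2 = atanh(0.85) = 1.256153
SE = √(1/(n1−3) + 1/(n2−3)) = √(1/226 + 1/36) = √(0.0044248 + 0.0277778) = √0.0322026 = 0.179451
z = (z1 − z2)/SE = (-0.140926 − 1.256153) / 0.179451 = -1.397079 / 0.179451 = -7.785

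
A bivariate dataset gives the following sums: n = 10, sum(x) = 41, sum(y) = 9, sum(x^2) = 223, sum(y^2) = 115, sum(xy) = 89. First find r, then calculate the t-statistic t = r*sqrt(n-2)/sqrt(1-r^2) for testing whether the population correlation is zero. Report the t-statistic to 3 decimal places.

Numerator: nΣxy − (Σx)(Σy) = 10·89 − (41)(9) = 521
Denominator: √[(nΣx²−(Σx)²)(nΣy²−(Σy)²)]
  nΣx²−(Σx)² = 10·223 − 1681 = 549;  nΣy²−(Σy)² = 10·115 − 81 = 1069
  √(549·1069) = √586881 = 766.0816
r = 521 / 766.0816 = 0.6801
t = r·√(n−2)/√(1−r²) = 0.6801·√8 / √(1−0.462536) = 1.923613 / 0.733119 = 2.624

2.624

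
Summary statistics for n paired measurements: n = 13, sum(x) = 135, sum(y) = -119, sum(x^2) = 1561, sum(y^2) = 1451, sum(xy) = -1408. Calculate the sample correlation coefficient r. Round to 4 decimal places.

S_xy = nΣxy − ΣxΣy = 13·(-1408) − 135·(-119) = -18304 − (-16065) = -2239
S_xx = nΣx² − (Σx)² = 13·1561 − 135² = 20293 − 18225 = 2068
S_yy = nΣy² − (Σy)² = 13·1451 − (-119)² = 18863 − 14161 = 4702
r = S_xy / √(S_xx·S_yy) = -2239 / √(2068·4702) = -2239 / √9723736 = -2239 / 3118.2906 = -0.7180

-0.7180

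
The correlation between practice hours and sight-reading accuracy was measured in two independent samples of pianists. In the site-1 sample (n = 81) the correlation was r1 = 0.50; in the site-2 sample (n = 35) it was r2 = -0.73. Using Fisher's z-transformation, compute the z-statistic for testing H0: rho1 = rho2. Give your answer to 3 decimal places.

7.041

Fisher z-transforms: z1 = atanh(0.50) = 0.549306, z2 = atanh(-0.73) = -0.928727; difference d = 1.478033
Var(d) = 1/78 + 1/32 = 0.0128205 + 0.0312500 = 0.0440705
z = d/√Var(d) = 1.478033 / √0.0440705 = 1.478033 / 0.209930 = 7.041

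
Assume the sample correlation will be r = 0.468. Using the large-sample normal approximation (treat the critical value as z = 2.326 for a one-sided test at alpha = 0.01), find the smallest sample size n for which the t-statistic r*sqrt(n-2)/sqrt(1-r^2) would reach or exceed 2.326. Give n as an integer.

Need r·√(n−2)/√(1−r²) ≥ 2.326
√(n−2) ≥ 2.326·√(1−0.219024) / 0.468 = 2.326·0.883728 / 0.468 = 4.3922
n−2 ≥ 19.2914  ⇒  n ≥ 21.2914
Smallest integer n = 22

22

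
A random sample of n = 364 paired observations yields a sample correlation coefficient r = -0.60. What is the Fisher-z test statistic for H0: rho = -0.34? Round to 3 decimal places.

-6.442

z_r = atanh(-0.60) = -0.693147,  z_0 = atanh(-0.34) = -0.354093
SE = 1/√(n−3) = 1/√361 = 0.052632
z = (z_r − z_0)/SE = (-0.693147 − (-0.354093)) / 0.052632 = -0.339054 / 0.052632 = -6.442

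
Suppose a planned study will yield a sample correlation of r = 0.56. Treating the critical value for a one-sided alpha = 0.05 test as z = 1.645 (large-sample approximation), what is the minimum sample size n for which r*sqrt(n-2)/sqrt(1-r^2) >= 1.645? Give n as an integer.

Need r·√(n−2)/√(1−r²) ≥ 1.645
√(n−2) ≥ 1.645·√(1−0.3136) / 0.56 = 1.645·0.828493 / 0.56 = 2.4337
n−2 ≥ 5.9229  ⇒  n ≥ 7.9229
Smallest integer n = 8

8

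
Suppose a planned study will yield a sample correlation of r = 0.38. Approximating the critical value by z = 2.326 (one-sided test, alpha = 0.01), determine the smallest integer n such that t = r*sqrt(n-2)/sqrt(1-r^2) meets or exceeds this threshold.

35

Need r·√(n−2)/√(1−r²) ≥ 2.326
√(n−2) ≥ 2.326·√(1−0.1444) / 0.38 = 2.326·0.924986 / 0.38 = 5.6619
n−2 ≥ 32.0571  ⇒  n ≥ 34.0571
Smallest integer n = 35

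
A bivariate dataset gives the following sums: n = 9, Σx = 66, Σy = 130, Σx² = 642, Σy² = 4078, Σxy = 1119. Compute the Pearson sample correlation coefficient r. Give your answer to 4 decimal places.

S_xy = nΣxy − ΣxΣy = 9·1119 − 66·130 = 10071 − 8580 = 1491
S_xx = nΣx² − (Σx)² = 9·642 − 66² = 5778 − 4356 = 1422
S_yy = nΣy² − (Σy)² = 9·4078 − 130² = 36702 − 16900 = 19802
r = S_xy / √(S_xx·S_yy) = 1491 / √(1422·19802) = 1491 / √28158444 = 1491 / 5306.4531 = 0.2810

0.2810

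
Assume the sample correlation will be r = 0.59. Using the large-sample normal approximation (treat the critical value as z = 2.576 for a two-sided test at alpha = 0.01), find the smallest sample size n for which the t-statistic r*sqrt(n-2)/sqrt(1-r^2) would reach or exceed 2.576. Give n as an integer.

r√(n−2)/√(1−r²) ≥ 2.576  ⇔  n−2 ≥ (2.576)²·(1−r²)/r²
(1−r²)/r² = (1−0.3481)/0.3481 = 1.8727
n ≥ 2 + 6.635776·1.8727 = 2 + 12.4268 = 14.4268
⌈14.4268⌉ = 15

15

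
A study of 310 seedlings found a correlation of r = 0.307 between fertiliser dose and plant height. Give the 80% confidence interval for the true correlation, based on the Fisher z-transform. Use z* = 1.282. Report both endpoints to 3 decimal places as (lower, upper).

z_r = atanh(0.307) = 0.317230;  SE = 1/√(n−3) = 1/√307 = 0.057073
z-limits: 0.317230 ± 1.282·0.057073 = 0.317230 ± 0.073168 = [0.244062, 0.390398]
ρ-limits: (tanh 0.244062, tanh 0.390398) = (0.239, 0.372)

(0.239, 0.372)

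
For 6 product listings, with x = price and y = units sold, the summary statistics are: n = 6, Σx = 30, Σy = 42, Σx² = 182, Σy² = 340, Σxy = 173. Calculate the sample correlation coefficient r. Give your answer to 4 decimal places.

S_xy = nΣxy − ΣxΣy = 6·173 − 30·42 = 1038 − 1260 = -222
S_xx = nΣx² − (Σx)² = 6·182 − 30² = 1092 − 900 = 192
S_yy = nΣy² − (Σy)² = 6·340 − 42² = 2040 − 1764 = 276
r = S_xy / √(S_xx·S_yy) = -222 / √(192·276) = -222 / √52992 = -222 / 230.1999 = -0.9644

-0.9644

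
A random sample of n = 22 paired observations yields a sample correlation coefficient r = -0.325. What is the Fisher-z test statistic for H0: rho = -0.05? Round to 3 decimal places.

-1.252

z_r = atanh(-0.325) = -0.337228,  z_0 = atanh(-0.05) = -0.050042
SE = 1/√(n−3) = 1/√19 = 0.229416
z = (z_r − z_0)/SE = (-0.337228 − (-0.050042)) / 0.229416 = -0.287186 / 0.229416 = -1.252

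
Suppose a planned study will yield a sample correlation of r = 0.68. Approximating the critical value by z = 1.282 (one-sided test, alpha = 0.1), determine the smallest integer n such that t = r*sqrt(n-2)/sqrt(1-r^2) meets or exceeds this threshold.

r√(n−2)/√(1−r²) ≥ 1.282  ⇔  n−2 ≥ (1.282)²·(1−r²)/r²
(1−r²)/r² = (1−0.4624)/0.4624 = 1.1626
n ≥ 2 + 1.643524·1.1626 = 2 + 1.9108 = 3.9108
⌈3.9108⌉ = 4

4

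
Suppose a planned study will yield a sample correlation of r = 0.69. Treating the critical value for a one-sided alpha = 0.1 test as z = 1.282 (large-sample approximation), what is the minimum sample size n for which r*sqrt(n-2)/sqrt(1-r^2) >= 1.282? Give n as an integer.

Need r·√(n−2)/√(1−r²) ≥ 1.282
√(n−2) ≥ 1.282·√(1−0.4761) / 0.69 = 1.282·0.723809 / 0.69 = 1.3448
n−2 ≥ 1.8085  ⇒  n ≥ 3.8085
Smallest integer n = 4

4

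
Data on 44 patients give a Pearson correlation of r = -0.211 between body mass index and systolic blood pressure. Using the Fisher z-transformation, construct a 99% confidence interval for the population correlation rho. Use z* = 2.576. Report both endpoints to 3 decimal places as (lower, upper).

z_r = atanh(-0.211) = -0.214218;  SE = 1/√(n−3) = 1/√41 = 0.156174
z-limits: -0.214218 ± 2.576·0.156174 = -0.214218 ± 0.402304 = [-0.616522, 0.188086]
ρ-limits: (tanh -0.616522, tanh 0.188086) = (-0.549, 0.186)

(-0.549, 0.186)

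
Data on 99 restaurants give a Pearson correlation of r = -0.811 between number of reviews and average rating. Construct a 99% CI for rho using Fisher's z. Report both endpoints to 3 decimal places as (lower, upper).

z_r = atanh(-0.811) = -1.129944;  SE = 1/√(n−3) = 1/√96 = 0.102062
z-limits: -1.129944 ± 2.576·0.102062 = -1.129944 ± 0.262912 = [-1.392856, -0.867032]
ρ-limits: (tanh -1.392856, tanh -0.867032) = (-0.884, -0.700)

(-0.884, -0.700)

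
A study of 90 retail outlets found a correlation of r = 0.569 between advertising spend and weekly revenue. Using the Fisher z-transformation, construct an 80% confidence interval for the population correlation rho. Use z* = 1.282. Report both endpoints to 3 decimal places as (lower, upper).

z_r = atanh(0.569) = 0.646043;  SE = 1/√(n−3) = 1/√87 = 0.107211
z-limits: 0.646043 ± 1.282·0.107211 = 0.646043 ± 0.137445 = [0.508598, 0.783488]
ρ-limits: (tanh 0.508598, tanh 0.783488) = (0.469, 0.655)

(0.469, 0.655)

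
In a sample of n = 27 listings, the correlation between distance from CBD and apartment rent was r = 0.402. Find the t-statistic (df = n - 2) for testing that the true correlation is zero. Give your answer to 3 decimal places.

2.195

1 − r² = 1 − 0.161604 = 0.838396;  √(1−r²) = 0.915640
√(n−2) = √25 = 5.000000
t = r·√(n−2)/√(1−r²) = 0.402 · 5.000000 / 0.915640 = 2.195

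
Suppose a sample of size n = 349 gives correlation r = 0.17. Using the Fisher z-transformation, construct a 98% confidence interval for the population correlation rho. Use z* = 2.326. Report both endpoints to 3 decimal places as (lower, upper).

(0.047, 0.288)

z_r = atanh(0.17) = 0.171667;  SE = 1/√(n−3) = 1/√346 = 0.053760
z-limits: 0.171667 ± 2.326·0.053760 = 0.171667 ± 0.125046 = [0.046621, 0.296713]
ρ-limits: (tanh 0.046621, tanh 0.296713) = (0.047, 0.288)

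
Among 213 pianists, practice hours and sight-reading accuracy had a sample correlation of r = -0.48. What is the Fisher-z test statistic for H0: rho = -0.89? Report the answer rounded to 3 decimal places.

13.027

z_r = atanh(-0.48) = -0.522984,  z_0 = atanh(-0.89) = -1.421926
SE = 1/√(n−3) = 1/√210 = 0.069007
z = (z_r − z_0)/SE = (-0.522984 − (-1.421926)) / 0.069007 = 0.898942 / 0.069007 = 13.027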